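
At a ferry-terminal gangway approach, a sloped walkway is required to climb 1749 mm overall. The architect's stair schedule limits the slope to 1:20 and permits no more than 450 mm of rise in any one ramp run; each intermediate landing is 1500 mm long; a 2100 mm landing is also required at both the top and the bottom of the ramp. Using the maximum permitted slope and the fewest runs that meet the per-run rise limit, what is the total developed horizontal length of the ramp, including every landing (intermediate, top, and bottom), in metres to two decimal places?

43.68 m

At most 450 each: 1749/450 = 3.89, giving 4 ramp runs. That means 3 intermediate landings.
Ramp run (horizontal) at 1:20: 1749 × 20 = 34980 mm.
3 intermediate landings contribute 3 × 1500 = 4500 mm.
Top and bottom landings: 2 × 2100 = 4200 mm.
Total = 34980 + 4500 + 4200 = 43680 mm.
= 43.68 m.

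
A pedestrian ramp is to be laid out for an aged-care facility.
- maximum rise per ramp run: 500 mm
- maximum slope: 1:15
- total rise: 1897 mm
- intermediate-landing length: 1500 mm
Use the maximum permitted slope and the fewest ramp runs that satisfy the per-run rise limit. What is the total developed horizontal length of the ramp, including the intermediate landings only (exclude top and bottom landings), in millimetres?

1897 / 500 = 3.79, so 4 ramp runs are needed. That means 3 intermediate landings.
Ramp run (horizontal) at 1:15: 1897 × 15 = 28455 mm.
3 intermediate landings contribute 3 × 1500 = 4500 mm.
Total developed length = 28455 + 4500 = 32955 mm.

32955 mm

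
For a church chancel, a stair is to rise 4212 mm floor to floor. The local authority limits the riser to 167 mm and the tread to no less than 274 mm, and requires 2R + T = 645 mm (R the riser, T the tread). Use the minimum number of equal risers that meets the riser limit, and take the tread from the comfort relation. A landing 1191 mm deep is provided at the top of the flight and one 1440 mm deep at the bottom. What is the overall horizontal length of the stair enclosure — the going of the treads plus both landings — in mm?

10656 mm

4212 / 167 = 25.22, so 26 risers are needed.
R = 4212 ÷ 26 = 162 mm.
Tread T = 645 − 2 × 162 = 321 mm (≥ 274 mm).
26 risers give 25 treads; going = 25 × 321 = 8025 mm.
Add landings: 8025 + 1191 + 1440 = 10656 mm.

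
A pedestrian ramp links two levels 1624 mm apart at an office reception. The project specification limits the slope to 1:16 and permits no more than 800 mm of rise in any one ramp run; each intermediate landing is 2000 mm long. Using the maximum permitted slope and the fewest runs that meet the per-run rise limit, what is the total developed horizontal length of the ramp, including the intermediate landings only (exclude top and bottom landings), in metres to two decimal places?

⌈1624/800⌉ = 3 ramp runs. That means 2 intermediate landings.
Horizontal run for 1624 mm of rise at 1:16 is 1624 × 16 = 25984 mm.
2 intermediate landings contribute 2 × 2000 = 4000 mm.
Developed length = 25984 + 4000 = 29984 mm.
= 29.98 m.

29.98 m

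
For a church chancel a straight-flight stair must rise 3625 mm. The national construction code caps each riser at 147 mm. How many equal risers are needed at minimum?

25 risers

3625 / 147 = 24.66, so 25 risers are needed.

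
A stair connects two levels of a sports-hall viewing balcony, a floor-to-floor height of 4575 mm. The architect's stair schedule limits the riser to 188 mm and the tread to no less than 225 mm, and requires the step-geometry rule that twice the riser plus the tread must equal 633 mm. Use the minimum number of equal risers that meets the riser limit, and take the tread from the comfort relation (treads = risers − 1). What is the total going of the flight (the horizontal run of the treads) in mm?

At most 188 each: 4575/188 = 24.34, giving 25 risers.
Each riser is 4575/25 = 183 mm (≤ 188 mm).
Tread T = 633 − 2 × 183 = 267 mm (≥ 225 mm).
25 risers give 24 treads; going = 24 × 267 = 6408 mm.

6408 mm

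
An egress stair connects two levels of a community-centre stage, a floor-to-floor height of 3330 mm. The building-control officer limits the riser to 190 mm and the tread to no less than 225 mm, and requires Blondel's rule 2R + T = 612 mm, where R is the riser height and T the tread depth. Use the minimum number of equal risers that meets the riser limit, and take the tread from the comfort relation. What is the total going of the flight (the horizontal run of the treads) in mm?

3330 / 190 = 17.526 → round up to 18 risers.
Riser R = 3330 / 18 = 185 mm, within the 190 mm limit.
Tread T = 612 − 2 × 185 = 242 mm (≥ 225 mm).
18 risers give 17 treads; going = 17 × 242 = 4114 mm.

4114 mm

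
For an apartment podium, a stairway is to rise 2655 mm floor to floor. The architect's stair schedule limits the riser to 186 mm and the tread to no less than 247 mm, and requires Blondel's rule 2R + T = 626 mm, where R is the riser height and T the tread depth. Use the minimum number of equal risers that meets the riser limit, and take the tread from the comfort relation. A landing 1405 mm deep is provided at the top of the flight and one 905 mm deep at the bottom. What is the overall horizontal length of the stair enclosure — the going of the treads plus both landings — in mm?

6118 mm

2655 / 186 = 14.27, so 15 risers are needed.
Each riser is 2655/15 = 177 mm (≤ 186 mm).
T = 626 − 2·177 = 272 mm, which satisfies the 247 mm minimum.
15 risers give 14 treads; going = 14 × 272 = 3808 mm.
Enclosure = 3808 + 1405 + 905 = 6118 mm.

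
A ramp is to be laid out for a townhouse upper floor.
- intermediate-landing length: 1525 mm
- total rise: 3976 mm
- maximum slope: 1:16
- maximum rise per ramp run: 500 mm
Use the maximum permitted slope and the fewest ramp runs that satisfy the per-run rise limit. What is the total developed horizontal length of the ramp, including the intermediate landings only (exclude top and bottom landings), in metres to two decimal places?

74.29 m

⌈3976/500⌉ = 8 ramp runs. That means 7 intermediate landings.
Ramp run (horizontal) at 1:16: 3976 × 16 = 63616 mm.
7 intermediate landings contribute 7 × 1525 = 10675 mm.
Developed length = 63616 + 10675 = 74291 mm.
= 74.29 m.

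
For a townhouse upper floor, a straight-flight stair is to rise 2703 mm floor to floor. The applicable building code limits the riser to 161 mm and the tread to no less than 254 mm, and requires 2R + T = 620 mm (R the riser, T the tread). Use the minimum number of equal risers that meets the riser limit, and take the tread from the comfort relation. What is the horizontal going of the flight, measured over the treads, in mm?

4832 mm

2703 / 161 = 16.789 → round up to 17 risers.
R = 2703 ÷ 17 = 159 mm.
From 2R + T = 620: T = 620 − 318 = 302 mm.
Going = (17 − 1) × 302 = 4832 mm.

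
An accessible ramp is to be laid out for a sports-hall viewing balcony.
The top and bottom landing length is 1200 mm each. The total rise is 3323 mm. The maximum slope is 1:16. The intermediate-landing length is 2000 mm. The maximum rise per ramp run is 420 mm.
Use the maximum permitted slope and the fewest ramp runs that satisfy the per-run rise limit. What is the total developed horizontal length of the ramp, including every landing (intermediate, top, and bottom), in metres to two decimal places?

3323 / 420 = 7.91, so 8 ramp runs are needed. That means 7 intermediate landings.
Horizontal run for 3323 mm of rise at 1:16 is 3323 × 16 = 53168 mm.
7 intermediate landings contribute 7 × 2000 = 14000 mm.
Top and bottom landings: 2 × 1200 = 2400 mm.
Total = 53168 + 14000 + 2400 = 69568 mm.
= 69.57 m.

69.57 m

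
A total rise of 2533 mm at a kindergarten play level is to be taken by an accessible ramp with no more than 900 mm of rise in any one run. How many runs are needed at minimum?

3 runs

2533 / 900 = 2.814 → round up to 3 ramp runs.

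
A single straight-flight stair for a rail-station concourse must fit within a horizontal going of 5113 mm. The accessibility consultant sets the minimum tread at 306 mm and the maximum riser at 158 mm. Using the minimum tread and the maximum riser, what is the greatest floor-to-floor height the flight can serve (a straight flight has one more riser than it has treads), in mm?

Treads that fit: ⌊5113 / 306⌋ = 16.
Risers = treads + 1 = 17.
Maximum height = 17 × 158 = 2686 mm.

2686 mm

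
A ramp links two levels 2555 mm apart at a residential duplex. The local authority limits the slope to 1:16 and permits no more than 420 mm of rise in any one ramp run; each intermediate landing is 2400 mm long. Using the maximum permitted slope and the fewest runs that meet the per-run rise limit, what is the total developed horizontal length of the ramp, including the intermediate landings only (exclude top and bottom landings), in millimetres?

55280 mm

2555 / 420 = 6.08, so 7 ramp runs are needed. That means 6 intermediate landings.
Horizontal run for 2555 mm of rise at 1:16 is 2555 × 16 = 40880 mm.
6 intermediate landings contribute 6 × 2400 = 14400 mm.
Developed length = 40880 + 14400 = 55280 mm.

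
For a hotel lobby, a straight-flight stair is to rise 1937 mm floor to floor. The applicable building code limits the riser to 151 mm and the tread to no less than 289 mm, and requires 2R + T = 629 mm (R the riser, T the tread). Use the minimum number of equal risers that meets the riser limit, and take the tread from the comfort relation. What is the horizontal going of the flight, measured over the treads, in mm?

1937 / 151 = 12.83, so 13 risers are needed.
Each riser is 1937/13 = 149 mm (≤ 151 mm).
From 2R + T = 629: T = 629 − 298 = 331 mm.
Going = (13 − 1) × 331 = 3972 mm.

3972 mm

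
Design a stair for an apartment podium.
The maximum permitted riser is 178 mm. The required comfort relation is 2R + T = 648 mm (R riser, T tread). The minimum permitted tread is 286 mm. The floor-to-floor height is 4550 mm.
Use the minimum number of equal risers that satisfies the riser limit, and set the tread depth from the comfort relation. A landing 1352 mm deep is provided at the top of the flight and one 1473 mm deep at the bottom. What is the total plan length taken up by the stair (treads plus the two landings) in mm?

10275 mm

At most 178 each: 4550/178 = 25.56, giving 26 risers.
R = 4550 ÷ 26 = 175 mm.
From 2R + T = 648: T = 648 − 350 = 298 mm.
Treads = 26 − 1 = 25; going = 25 × 298 = 7450 mm.
Enclosure = 7450 + 1352 + 1473 = 10275 mm.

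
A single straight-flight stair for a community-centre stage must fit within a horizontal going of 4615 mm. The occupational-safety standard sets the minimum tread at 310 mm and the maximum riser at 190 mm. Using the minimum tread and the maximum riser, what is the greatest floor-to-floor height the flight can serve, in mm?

Treads that fit: ⌊4615 / 310⌋ = 14.
Risers = treads + 1 = 15.
Maximum height = 15 × 190 = 2850 mm.

2850 mm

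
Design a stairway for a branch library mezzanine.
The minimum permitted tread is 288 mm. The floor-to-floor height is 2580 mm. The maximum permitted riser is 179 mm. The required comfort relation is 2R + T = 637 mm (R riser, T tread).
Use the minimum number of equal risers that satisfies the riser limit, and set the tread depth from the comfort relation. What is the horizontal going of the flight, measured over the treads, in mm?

4102 mm

2580 / 179 = 14.41, so 15 risers are needed.
Riser R = 2580 / 15 = 172 mm, within the 179 mm limit.
Tread T = 637 − 2 × 172 = 293 mm (≥ 288 mm).
Going = (15 − 1) × 293 = 4102 mm.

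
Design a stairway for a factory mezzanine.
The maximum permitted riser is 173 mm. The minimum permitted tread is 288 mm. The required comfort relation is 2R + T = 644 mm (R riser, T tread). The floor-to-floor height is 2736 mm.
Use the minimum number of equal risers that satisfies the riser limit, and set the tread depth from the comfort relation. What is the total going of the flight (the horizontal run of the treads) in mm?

4530 mm

2736 / 173 = 15.815 → round up to 16 risers.
Each riser is 2736/16 = 171 mm (≤ 173 mm).
T = 644 − 2·171 = 302 mm, which satisfies the 288 mm minimum.
16 risers give 15 treads; going = 15 × 302 = 4530 mm.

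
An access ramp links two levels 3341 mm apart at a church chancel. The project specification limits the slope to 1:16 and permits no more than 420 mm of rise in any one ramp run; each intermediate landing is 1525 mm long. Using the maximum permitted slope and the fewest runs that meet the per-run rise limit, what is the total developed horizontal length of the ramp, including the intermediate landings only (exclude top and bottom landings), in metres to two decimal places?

3341 / 420 = 7.95, so 8 ramp runs are needed. That means 7 intermediate landings.
Ramp run (horizontal) at 1:16: 3341 × 16 = 53456 mm.
7 intermediate landings contribute 7 × 1525 = 10675 mm.
Developed length = 53456 + 10675 = 64131 mm.
= 64.13 m.

64.13 m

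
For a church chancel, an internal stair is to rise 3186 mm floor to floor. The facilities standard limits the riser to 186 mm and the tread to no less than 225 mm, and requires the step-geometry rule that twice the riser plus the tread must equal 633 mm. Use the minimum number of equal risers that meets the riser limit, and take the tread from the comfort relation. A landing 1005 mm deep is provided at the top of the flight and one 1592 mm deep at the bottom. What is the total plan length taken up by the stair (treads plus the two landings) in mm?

3186 / 186 = 17.129 → round up to 18 risers.
Each riser is 3186/18 = 177 mm (≤ 186 mm).
From 2R + T = 633: T = 633 − 354 = 279 mm.
18 risers give 17 treads; going = 17 × 279 = 4743 mm.
Add landings: 4743 + 1005 + 1592 = 7340 mm.

7340 mm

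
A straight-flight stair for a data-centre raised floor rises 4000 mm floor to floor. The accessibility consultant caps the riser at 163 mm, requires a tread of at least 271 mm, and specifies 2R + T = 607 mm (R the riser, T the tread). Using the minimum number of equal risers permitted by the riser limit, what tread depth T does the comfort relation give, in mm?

At most 163 each: 4000/163 = 24.54, giving 25 risers.
R = 4000 ÷ 25 = 160 mm.
T = 607 − 2·160 = 287 mm, which satisfies the 271 mm minimum.

287 mm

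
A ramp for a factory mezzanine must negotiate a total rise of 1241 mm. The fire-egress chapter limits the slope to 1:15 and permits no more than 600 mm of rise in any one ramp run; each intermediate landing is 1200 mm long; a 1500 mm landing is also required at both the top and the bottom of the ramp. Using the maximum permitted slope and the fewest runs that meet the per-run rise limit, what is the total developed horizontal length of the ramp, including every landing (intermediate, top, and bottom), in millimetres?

24015 mm

⌈1241/600⌉ = 3 ramp runs. That means 2 intermediate landings.
Ramp run (horizontal) at 1:15: 1241 × 15 = 18615 mm.
Intermediate landings: 2 × 1200 = 2400 mm.
Top and bottom landings: 2 × 1500 = 3000 mm.
Total = 18615 + 2400 + 3000 = 24015 mm.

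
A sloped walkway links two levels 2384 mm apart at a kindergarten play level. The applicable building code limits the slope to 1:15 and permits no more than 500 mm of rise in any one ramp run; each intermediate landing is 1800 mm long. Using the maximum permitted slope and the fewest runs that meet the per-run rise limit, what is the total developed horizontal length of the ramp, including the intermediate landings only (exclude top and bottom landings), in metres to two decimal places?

42.96 m

2384 / 500 = 4.768 → round up to 5 ramp runs. That means 4 intermediate landings.
Horizontal run for 2384 mm of rise at 1:15 is 2384 × 15 = 35760 mm.
4 intermediate landings contribute 4 × 1800 = 7200 mm.
Developed length = 35760 + 7200 = 42960 mm.
= 42.96 m.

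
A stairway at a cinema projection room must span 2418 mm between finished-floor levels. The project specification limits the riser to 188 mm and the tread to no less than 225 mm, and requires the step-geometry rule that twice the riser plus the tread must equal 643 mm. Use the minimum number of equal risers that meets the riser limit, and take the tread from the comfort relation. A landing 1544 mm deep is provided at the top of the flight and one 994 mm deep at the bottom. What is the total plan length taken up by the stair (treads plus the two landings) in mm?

5790 mm

At most 188 each: 2418/188 = 12.86, giving 13 risers.
Each riser is 2418/13 = 186 mm (≤ 188 mm).
From 2R + T = 643: T = 643 − 372 = 271 mm.
13 risers give 12 treads; going = 12 × 271 = 3252 mm.
Add landings: 3252 + 1544 + 994 = 5790 mm.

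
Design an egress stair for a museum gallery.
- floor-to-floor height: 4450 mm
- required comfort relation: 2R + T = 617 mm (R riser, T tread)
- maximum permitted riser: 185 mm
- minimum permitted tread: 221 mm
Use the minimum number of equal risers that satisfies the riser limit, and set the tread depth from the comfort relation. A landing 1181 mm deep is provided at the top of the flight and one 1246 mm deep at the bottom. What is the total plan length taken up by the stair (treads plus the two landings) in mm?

8691 mm

At most 185 each: 4450/185 = 24.05, giving 25 risers.
R = 4450 ÷ 25 = 178 mm.
T = 617 − 2·178 = 261 mm, which satisfies the 221 mm minimum.
25 risers give 24 treads; going = 24 × 261 = 6264 mm.
Enclosure = 6264 + 1181 + 1246 = 8691 mm.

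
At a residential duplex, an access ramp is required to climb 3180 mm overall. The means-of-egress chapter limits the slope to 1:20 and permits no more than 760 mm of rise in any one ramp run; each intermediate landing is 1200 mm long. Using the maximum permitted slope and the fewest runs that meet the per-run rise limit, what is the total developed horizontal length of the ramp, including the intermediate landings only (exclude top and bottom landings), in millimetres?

At most 760 each: 3180/760 = 4.18, giving 5 ramp runs. That means 4 intermediate landings.
Horizontal run for 3180 mm of rise at 1:20 is 3180 × 20 = 63600 mm.
Intermediate landings: 4 × 1200 = 4800 mm.
Total developed length = 63600 + 4800 = 68400 mm.

68400 mm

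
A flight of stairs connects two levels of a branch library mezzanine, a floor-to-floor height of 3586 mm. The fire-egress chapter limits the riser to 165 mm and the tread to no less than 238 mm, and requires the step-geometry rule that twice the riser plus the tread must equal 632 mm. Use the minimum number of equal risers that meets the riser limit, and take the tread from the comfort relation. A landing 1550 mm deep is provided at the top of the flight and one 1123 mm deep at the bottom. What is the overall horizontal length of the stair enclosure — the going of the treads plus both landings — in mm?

At most 165 each: 3586/165 = 21.73, giving 22 risers.
Riser R = 3586 / 22 = 163 mm, within the 165 mm limit.
Tread T = 632 − 2 × 163 = 306 mm (≥ 238 mm).
22 risers give 21 treads; going = 21 × 306 = 6426 mm.
Add landings: 6426 + 1550 + 1123 = 9099 mm.

9099 mm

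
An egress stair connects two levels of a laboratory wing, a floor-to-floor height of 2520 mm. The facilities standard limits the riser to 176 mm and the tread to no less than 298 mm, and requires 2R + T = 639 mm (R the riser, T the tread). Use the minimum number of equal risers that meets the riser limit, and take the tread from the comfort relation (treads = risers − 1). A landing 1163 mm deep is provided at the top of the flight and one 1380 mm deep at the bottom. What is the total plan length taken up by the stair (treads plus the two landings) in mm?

2520 / 176 = 14.318 → round up to 15 risers.
Each riser is 2520/15 = 168 mm (≤ 176 mm).
T = 639 − 2·168 = 303 mm, which satisfies the 298 mm minimum.
Treads = 15 − 1 = 14; going = 14 × 303 = 4242 mm.
Enclosure = 4242 + 1163 + 1380 = 6785 mm.

6785 mm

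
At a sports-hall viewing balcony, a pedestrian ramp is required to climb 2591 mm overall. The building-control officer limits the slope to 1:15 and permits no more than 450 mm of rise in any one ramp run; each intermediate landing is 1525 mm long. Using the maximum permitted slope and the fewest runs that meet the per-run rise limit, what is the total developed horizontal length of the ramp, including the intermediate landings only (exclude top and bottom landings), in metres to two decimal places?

At most 450 each: 2591/450 = 5.76, giving 6 ramp runs. That means 5 intermediate landings.
Horizontal run for 2591 mm of rise at 1:15 is 2591 × 15 = 38865 mm.
Intermediate landings: 5 × 1525 = 7625 mm.
Developed length = 38865 + 7625 = 46490 mm.
= 46.49 m.

46.49 m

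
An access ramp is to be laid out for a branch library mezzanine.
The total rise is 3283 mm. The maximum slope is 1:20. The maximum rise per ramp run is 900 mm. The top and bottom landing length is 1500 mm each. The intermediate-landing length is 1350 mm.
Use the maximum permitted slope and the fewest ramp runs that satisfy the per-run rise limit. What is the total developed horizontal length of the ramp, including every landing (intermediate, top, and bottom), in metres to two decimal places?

72.71 m

3283 / 900 = 3.65, so 4 ramp runs are needed. That means 3 intermediate landings.
Ramp run (horizontal) at 1:20: 3283 × 20 = 65660 mm.
3 intermediate landings contribute 3 × 1350 = 4050 mm.
Top and bottom landings: 2 × 1500 = 3000 mm.
Total = 65660 + 4050 + 3000 = 72710 mm.
= 72.71 m.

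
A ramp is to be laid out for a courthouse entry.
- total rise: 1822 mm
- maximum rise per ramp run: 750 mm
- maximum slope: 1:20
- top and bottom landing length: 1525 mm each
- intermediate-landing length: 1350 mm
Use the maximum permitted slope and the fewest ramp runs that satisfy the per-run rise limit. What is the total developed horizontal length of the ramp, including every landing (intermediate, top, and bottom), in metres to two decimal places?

1822 / 750 = 2.429 → round up to 3 ramp runs. That means 2 intermediate landings.
Ramp run (horizontal) at 1:20: 1822 × 20 = 36440 mm.
2 intermediate landings contribute 2 × 1350 = 2700 mm.
Top and bottom landings: 2 × 1525 = 3050 mm.
Total = 36440 + 2700 + 3050 = 42190 mm.
= 42.19 m.

42.19 m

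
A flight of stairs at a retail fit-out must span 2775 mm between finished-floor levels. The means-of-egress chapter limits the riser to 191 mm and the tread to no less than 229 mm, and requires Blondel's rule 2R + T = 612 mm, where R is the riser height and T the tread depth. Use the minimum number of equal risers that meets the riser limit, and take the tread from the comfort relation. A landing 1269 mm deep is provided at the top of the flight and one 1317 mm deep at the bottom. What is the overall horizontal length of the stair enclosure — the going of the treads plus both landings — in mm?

5974 mm

At most 191 each: 2775/191 = 14.53, giving 15 risers.
R = 2775 ÷ 15 = 185 mm.
T = 612 − 2·185 = 242 mm, which satisfies the 229 mm minimum.
Treads = 15 − 1 = 14; going = 14 × 242 = 3388 mm.
Enclosure = 3388 + 1269 + 1317 = 5974 mm.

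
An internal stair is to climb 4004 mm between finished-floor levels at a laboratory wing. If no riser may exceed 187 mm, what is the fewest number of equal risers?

22 risers

4004 / 187 = 21.41, so 22 risers are needed.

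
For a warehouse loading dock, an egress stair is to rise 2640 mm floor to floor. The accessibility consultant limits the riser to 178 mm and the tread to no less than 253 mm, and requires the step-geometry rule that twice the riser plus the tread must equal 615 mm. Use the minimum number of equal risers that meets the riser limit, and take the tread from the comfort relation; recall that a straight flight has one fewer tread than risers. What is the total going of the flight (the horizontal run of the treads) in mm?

3682 mm

⌈2640/178⌉ = 15 risers.
Each riser is 2640/15 = 176 mm (≤ 178 mm).
T = 615 − 2·176 = 263 mm, which satisfies the 253 mm minimum.
Treads = 15 − 1 = 14; going = 14 × 263 = 3682 mm.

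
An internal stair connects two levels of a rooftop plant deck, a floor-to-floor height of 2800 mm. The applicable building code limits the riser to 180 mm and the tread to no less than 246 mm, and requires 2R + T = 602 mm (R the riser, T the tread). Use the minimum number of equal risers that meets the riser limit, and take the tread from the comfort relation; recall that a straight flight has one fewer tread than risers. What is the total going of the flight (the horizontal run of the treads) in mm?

3780 mm

2800 / 180 = 15.556 → round up to 16 risers.
Each riser is 2800/16 = 175 mm (≤ 180 mm).
From 2R + T = 602: T = 602 − 350 = 252 mm.
Going = (16 − 1) × 252 = 3780 mm.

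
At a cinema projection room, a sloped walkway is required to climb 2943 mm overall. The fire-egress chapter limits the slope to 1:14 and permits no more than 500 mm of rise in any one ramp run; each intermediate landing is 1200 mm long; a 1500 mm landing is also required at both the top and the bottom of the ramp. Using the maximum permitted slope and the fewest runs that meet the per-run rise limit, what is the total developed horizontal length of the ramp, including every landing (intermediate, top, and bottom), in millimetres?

50202 mm

⌈2943/500⌉ = 6 ramp runs. That means 5 intermediate landings.
Horizontal run for 2943 mm of rise at 1:14 is 2943 × 14 = 41202 mm.
Intermediate landings: 5 × 1200 = 6000 mm.
Top and bottom landings: 2 × 1500 = 3000 mm.
Total = 41202 + 6000 + 3000 = 50202 mm.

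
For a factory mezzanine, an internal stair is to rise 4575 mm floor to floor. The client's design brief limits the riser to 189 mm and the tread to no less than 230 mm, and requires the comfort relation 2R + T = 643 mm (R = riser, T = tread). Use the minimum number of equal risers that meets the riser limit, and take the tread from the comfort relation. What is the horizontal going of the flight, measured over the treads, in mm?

At most 189 each: 4575/189 = 24.21, giving 25 risers.
Riser R = 4575 / 25 = 183 mm, within the 189 mm limit.
From 2R + T = 643: T = 643 − 366 = 277 mm.
Going = (25 − 1) × 277 = 6648 mm.

6648 mm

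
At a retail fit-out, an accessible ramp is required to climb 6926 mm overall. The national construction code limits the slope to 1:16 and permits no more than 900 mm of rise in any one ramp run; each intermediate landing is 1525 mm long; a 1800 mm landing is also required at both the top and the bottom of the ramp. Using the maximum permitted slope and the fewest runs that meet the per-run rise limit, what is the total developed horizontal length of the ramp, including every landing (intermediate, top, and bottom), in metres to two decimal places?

125.09 m

At most 900 each: 6926/900 = 7.70, giving 8 ramp runs. That means 7 intermediate landings.
Horizontal run for 6926 mm of rise at 1:16 is 6926 × 16 = 110816 mm.
Intermediate landings: 7 × 1525 = 10675 mm.
Top and bottom landings: 2 × 1800 = 3600 mm.
Total = 110816 + 10675 + 3600 = 125091 mm.
= 125.09 m.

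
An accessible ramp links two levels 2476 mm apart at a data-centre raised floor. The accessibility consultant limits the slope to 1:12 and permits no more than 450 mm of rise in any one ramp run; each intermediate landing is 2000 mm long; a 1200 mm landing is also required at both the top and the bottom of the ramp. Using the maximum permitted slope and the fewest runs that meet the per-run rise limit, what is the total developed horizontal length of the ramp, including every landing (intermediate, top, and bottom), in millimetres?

42112 mm

⌈2476/450⌉ = 6 ramp runs. That means 5 intermediate landings.
Horizontal run for 2476 mm of rise at 1:12 is 2476 × 12 = 29712 mm.
5 intermediate landings contribute 5 × 2000 = 10000 mm.
Top and bottom landings: 2 × 1200 = 2400 mm.
Total = 29712 + 10000 + 2400 = 42112 mm.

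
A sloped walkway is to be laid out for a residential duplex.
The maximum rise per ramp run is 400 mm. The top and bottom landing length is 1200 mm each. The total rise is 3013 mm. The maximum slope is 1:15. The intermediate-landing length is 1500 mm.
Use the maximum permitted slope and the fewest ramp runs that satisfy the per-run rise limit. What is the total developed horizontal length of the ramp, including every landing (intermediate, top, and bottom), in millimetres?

3013 / 400 = 7.53, so 8 ramp runs are needed. That means 7 intermediate landings.
Ramp run (horizontal) at 1:15: 3013 × 15 = 45195 mm.
Intermediate landings: 7 × 1500 = 10500 mm.
Top and bottom landings: 2 × 1200 = 2400 mm.
Total = 45195 + 10500 + 2400 = 58095 mm.

58095 mm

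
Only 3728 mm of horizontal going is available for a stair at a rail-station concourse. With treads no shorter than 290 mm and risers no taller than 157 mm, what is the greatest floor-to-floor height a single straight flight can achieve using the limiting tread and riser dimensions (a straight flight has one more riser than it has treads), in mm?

2041 mm

Treads that fit: ⌊3728 / 290⌋ = 12.
Risers = treads + 1 = 13.
Maximum height = 13 × 157 = 2041 mm.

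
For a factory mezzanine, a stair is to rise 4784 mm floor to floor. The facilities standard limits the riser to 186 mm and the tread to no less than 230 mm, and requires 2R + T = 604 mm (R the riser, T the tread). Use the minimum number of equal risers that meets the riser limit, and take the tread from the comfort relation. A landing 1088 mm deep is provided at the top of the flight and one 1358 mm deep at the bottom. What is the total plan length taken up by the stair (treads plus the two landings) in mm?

At most 186 each: 4784/186 = 25.72, giving 26 risers.
R = 4784 ÷ 26 = 184 mm.
From 2R + T = 604: T = 604 − 368 = 236 mm.
26 risers give 25 treads; going = 25 × 236 = 5900 mm.
Enclosure = 5900 + 1088 + 1358 = 8346 mm.

8346 mm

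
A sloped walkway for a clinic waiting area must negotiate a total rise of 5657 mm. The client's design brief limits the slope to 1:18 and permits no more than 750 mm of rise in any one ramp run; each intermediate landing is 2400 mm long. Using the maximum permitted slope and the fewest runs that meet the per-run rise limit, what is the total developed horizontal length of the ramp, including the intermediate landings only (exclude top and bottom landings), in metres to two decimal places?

118.63 m

⌈5657/750⌉ = 8 ramp runs. That means 7 intermediate landings.
Horizontal run for 5657 mm of rise at 1:18 is 5657 × 18 = 101826 mm.
Intermediate landings: 7 × 2400 = 16800 mm.
Total developed length = 101826 + 16800 = 118626 mm.
= 118.63 m.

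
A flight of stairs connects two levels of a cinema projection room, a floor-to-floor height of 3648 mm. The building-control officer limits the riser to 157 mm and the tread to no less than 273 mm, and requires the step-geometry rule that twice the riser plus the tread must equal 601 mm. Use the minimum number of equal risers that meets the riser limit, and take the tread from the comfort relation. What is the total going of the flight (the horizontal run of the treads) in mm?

6831 mm

At most 157 each: 3648/157 = 23.24, giving 24 risers.
Riser R = 3648 / 24 = 152 mm, within the 157 mm limit.
Tread T = 601 − 2 × 152 = 297 mm (≥ 273 mm).
Going = (24 − 1) × 297 = 6831 mm.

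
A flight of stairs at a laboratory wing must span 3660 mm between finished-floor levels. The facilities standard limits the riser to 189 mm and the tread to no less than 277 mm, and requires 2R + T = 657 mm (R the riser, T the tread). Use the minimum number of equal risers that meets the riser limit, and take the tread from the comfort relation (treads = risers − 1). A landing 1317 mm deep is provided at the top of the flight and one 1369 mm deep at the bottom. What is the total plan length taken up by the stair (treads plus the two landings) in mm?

8215 mm

At most 189 each: 3660/189 = 19.37, giving 20 risers.
Riser R = 3660 / 20 = 183 mm, within the 189 mm limit.
Tread T = 657 − 2 × 183 = 291 mm (≥ 277 mm).
Treads = 20 − 1 = 19; going = 19 × 291 = 5529 mm.
Add landings: 5529 + 1317 + 1369 = 8215 mm.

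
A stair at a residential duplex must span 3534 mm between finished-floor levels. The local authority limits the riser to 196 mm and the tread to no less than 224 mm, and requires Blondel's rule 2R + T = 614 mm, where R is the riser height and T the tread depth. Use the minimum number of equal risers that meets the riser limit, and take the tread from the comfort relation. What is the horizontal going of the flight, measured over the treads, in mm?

3534 / 196 = 18.031 → round up to 19 risers.
Riser R = 3534 / 19 = 186 mm, within the 196 mm limit.
From 2R + T = 614: T = 614 − 372 = 242 mm.
Treads = 19 − 1 = 18; going = 18 × 242 = 4356 mm.

4356 mm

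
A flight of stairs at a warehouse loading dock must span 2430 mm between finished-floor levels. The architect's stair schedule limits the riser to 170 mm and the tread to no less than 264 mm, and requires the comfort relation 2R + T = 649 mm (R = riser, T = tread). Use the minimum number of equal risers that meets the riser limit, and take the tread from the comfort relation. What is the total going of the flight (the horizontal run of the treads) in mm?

2430 / 170 = 14.29, so 15 risers are needed.
Each riser is 2430/15 = 162 mm (≤ 170 mm).
From 2R + T = 649: T = 649 − 324 = 325 mm.
Treads = 15 − 1 = 14; going = 14 × 325 = 4550 mm.

4550 mm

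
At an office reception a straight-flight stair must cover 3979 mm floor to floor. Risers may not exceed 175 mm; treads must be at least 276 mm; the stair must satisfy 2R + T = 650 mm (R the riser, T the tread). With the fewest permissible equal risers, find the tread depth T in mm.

3979 / 175 = 22.737 → round up to 23 risers.
R = 3979 ÷ 23 = 173 mm.
T = 650 − 2·173 = 304 mm, which satisfies the 276 mm minimum.

304 mm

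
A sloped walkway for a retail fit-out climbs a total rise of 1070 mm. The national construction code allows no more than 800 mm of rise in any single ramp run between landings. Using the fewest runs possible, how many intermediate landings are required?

At most 800 each: 1070/800 = 1.34, giving 2 ramp runs.
2 runs are separated by 1 intermediate landings.

1 intermediate landings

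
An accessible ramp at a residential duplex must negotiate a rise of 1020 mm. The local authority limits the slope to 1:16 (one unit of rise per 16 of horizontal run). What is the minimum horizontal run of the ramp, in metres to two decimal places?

16.32 m

At 1:16 the run is 16 × 1020 = 16320 mm.
16320 mm = 16.32 m.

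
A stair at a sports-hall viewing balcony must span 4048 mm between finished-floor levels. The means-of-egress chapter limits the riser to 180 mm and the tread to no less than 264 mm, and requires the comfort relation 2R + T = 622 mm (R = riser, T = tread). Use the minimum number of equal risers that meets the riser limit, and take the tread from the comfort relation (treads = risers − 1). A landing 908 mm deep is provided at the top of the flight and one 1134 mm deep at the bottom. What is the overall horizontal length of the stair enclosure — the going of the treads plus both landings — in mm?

7982 mm

At most 180 each: 4048/180 = 22.49, giving 23 risers.
Riser R = 4048 / 23 = 176 mm, within the 180 mm limit.
T = 622 − 2·176 = 270 mm, which satisfies the 264 mm minimum.
Going = (23 − 1) × 270 = 5940 mm.
Enclosure = 5940 + 908 + 1134 = 7982 mm.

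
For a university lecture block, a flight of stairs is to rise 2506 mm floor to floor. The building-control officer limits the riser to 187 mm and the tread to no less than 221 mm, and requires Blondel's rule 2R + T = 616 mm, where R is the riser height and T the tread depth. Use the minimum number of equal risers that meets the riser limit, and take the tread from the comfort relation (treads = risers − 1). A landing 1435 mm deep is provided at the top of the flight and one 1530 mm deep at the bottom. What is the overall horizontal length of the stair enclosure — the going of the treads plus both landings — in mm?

⌈2506/187⌉ = 14 risers.
R = 2506 ÷ 14 = 179 mm.
From 2R + T = 616: T = 616 − 358 = 258 mm.
Treads = 14 − 1 = 13; going = 13 × 258 = 3354 mm.
Add landings: 3354 + 1435 + 1530 = 6319 mm.

6319 mm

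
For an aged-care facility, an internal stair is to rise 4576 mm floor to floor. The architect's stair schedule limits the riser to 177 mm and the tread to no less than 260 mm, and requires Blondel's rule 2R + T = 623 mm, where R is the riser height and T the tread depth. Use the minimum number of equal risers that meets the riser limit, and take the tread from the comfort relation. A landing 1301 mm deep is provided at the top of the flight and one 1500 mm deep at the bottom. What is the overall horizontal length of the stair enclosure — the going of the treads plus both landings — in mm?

9576 mm

⌈4576/177⌉ = 26 risers.
R = 4576 ÷ 26 = 176 mm.
From 2R + T = 623: T = 623 − 352 = 271 mm.
Going = (26 − 1) × 271 = 6775 mm.
Add landings: 6775 + 1301 + 1500 = 9576 mm.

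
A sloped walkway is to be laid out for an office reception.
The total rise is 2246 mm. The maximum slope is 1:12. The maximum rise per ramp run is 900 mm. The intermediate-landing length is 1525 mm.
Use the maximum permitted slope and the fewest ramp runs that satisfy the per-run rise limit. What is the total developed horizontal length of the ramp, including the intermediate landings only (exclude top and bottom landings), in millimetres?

2246 / 900 = 2.50, so 3 ramp runs are needed. That means 2 intermediate landings.
Horizontal run for 2246 mm of rise at 1:12 is 2246 × 12 = 26952 mm.
Intermediate landings: 2 × 1525 = 3050 mm.
Developed length = 26952 + 3050 = 30002 mm.

30002 mm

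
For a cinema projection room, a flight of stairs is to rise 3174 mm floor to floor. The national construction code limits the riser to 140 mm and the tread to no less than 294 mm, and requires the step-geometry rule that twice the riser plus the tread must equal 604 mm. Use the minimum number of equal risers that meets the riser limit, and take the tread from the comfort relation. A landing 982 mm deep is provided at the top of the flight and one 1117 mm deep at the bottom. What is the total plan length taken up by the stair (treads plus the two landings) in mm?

At most 140 each: 3174/140 = 22.67, giving 23 risers.
R = 3174 ÷ 23 = 138 mm.
T = 604 − 2·138 = 328 mm, which satisfies the 294 mm minimum.
23 risers give 22 treads; going = 22 × 328 = 7216 mm.
Enclosure = 7216 + 982 + 1117 = 9315 mm.

9315 mm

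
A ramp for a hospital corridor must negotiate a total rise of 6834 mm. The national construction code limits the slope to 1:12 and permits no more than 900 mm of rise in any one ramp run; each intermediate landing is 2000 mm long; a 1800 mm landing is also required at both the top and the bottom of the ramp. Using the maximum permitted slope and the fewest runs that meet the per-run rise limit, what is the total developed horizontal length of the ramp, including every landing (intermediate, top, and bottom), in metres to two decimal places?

99.61 m

6834 / 900 = 7.593 → round up to 8 ramp runs. That means 7 intermediate landings.
Ramp run (horizontal) at 1:12: 6834 × 12 = 82008 mm.
7 intermediate landings contribute 7 × 2000 = 14000 mm.
Top and bottom landings: 2 × 1800 = 3600 mm.
Total = 82008 + 14000 + 3600 = 99608 mm.
= 99.61 m.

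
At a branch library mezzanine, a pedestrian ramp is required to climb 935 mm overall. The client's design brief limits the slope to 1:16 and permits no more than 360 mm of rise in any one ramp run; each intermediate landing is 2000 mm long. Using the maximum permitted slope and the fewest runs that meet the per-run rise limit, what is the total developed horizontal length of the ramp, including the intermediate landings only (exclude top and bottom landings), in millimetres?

935 / 360 = 2.60, so 3 ramp runs are needed. That means 2 intermediate landings.
Horizontal run for 935 mm of rise at 1:16 is 935 × 16 = 14960 mm.
Intermediate landings: 2 × 2000 = 4000 mm.
Developed length = 14960 + 4000 = 18960 mm.

18960 mm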